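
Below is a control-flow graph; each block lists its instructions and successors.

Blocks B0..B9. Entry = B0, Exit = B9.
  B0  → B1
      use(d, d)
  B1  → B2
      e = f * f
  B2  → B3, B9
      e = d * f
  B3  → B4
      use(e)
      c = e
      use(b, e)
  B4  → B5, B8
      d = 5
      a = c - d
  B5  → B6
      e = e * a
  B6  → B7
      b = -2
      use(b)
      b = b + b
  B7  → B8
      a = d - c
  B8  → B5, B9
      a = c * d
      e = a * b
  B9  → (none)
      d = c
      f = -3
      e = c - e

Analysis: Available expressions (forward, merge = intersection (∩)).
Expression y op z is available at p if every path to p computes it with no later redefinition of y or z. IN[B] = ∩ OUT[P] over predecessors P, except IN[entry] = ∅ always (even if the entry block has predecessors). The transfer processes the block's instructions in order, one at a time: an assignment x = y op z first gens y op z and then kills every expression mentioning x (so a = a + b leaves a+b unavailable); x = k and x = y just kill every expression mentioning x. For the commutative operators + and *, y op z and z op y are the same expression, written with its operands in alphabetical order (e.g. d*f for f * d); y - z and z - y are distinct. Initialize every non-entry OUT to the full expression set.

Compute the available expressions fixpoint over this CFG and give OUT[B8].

Answer: {a*b, c*d, c-d, f*f}

Trace:
Per-block solution:
  B0:  IN={}  OUT={}
  B1:  IN={}  OUT={f*f}
  B2:  IN={f*f}  OUT={d*f, f*f}
  B3:  IN={d*f, f*f}  OUT={d*f, f*f}
  B4:  IN={d*f, f*f}  OUT={c-d, f*f}
  B5:  IN={c-d, f*f}  OUT={c-d, f*f}
  B6:  IN={c-d, f*f}  OUT={c-d, f*f}
  B7:  IN={c-d, f*f}  OUT={c-d, d-c, f*f}
  B8:  IN={c-d, f*f}  OUT={a*b, c*d, c-d, f*f}
  B9:  IN={f*f}  OUT={}

Merge at B8: IN[B8] = OUT[B4] ∩ OUT[B7] = {c-d, f*f}
Applying B8's transfer function to that IN value gives OUT[B8] (row B8 above).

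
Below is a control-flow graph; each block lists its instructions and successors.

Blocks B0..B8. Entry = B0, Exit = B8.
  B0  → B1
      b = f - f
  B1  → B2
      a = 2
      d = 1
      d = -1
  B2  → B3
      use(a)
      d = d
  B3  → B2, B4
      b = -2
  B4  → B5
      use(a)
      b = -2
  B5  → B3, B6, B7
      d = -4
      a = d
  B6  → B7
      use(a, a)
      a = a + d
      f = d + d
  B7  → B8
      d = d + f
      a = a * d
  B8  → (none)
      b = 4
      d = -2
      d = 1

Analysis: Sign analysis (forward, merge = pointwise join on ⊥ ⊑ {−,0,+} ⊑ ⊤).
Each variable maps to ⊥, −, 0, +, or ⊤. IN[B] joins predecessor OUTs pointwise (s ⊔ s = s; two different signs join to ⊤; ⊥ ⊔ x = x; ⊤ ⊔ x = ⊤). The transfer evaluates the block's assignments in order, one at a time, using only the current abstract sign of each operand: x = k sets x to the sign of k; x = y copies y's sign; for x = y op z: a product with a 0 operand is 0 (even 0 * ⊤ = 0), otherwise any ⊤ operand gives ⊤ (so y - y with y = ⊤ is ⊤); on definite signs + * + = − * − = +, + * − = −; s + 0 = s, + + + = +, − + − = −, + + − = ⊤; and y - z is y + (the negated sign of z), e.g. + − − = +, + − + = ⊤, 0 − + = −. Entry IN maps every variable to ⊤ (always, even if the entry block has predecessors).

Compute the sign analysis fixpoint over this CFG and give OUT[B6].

Per-block solution:
  B0:  IN=(all ⊤)  OUT=(all ⊤)
  B1:  IN=(all ⊤)  OUT={a:+, d:-; rest ⊤}
  B2:  IN={d:-; rest ⊤}  OUT={d:-; rest ⊤}
  B3:  IN={d:-; rest ⊤}  OUT={b:-, d:-; rest ⊤}
  B4:  IN={b:-, d:-; rest ⊤}  OUT={b:-, d:-; rest ⊤}
  B5:  IN={b:-, d:-; rest ⊤}  OUT={a:-, b:-, d:-; rest ⊤}
  B6:  IN={a:-, b:-, d:-; rest ⊤}  OUT={a:-, b:-, d:-, f:-; rest ⊤}
  B7:  IN={a:-, b:-, d:-; rest ⊤}  OUT={b:-; rest ⊤}
  B8:  IN={b:-; rest ⊤}  OUT={b:+, d:+; rest ⊤}

Merge at B6: IN[B6] = OUT[B5] = {a: -, b: -, c: ⊤, d: -, e: ⊤, f: ⊤}
Applying B6's transfer function to that IN value gives OUT[B6] (row B6 above).

Answer: {a: -, b: -, c: ⊤, d: -, e: ⊤, f: -}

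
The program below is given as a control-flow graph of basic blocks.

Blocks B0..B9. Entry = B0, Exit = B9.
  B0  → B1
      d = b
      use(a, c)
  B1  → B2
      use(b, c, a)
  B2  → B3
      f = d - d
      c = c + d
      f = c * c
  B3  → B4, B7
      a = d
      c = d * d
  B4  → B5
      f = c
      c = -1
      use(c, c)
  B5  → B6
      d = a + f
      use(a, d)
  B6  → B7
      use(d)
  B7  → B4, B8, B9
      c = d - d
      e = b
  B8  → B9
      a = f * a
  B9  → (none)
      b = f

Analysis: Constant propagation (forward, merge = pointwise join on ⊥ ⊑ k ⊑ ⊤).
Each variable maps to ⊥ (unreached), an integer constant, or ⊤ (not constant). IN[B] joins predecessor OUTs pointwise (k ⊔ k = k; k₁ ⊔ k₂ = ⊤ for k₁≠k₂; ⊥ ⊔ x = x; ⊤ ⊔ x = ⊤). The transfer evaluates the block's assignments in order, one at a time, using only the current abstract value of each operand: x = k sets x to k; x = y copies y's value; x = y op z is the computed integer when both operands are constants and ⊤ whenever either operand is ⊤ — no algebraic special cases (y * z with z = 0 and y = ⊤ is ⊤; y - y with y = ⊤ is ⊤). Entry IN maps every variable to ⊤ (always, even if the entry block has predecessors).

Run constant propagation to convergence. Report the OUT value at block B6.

Converged values:
  B0: | IN=(all ⊤) | OUT=(all ⊤)
  B1: | IN=(all ⊤) | OUT=(all ⊤)
  B2: | IN=(all ⊤) | OUT=(all ⊤)
  B3: | IN=(all ⊤) | OUT=(all ⊤)
  B4: | IN=(all ⊤) | OUT={c:-1; rest ⊤}
  B5: | IN={c:-1; rest ⊤} | OUT={c:-1; rest ⊤}
  B6: | IN={c:-1; rest ⊤} | OUT={c:-1; rest ⊤}
  B7: | IN=(all ⊤) | OUT=(all ⊤)
  B8: | IN=(all ⊤) | OUT=(all ⊤)
  B9: | IN=(all ⊤) | OUT=(all ⊤)

Merge at B6: IN[B6] = OUT[B5] = {a: ⊤, b: ⊤, c: -1, d: ⊤, e: ⊤, f: ⊤}
Applying B6's transfer function to that IN value gives OUT[B6] (row B6 above).

Answer: {a: ⊤, b: ⊤, c: -1, d: ⊤, e: ⊤, f: ⊤}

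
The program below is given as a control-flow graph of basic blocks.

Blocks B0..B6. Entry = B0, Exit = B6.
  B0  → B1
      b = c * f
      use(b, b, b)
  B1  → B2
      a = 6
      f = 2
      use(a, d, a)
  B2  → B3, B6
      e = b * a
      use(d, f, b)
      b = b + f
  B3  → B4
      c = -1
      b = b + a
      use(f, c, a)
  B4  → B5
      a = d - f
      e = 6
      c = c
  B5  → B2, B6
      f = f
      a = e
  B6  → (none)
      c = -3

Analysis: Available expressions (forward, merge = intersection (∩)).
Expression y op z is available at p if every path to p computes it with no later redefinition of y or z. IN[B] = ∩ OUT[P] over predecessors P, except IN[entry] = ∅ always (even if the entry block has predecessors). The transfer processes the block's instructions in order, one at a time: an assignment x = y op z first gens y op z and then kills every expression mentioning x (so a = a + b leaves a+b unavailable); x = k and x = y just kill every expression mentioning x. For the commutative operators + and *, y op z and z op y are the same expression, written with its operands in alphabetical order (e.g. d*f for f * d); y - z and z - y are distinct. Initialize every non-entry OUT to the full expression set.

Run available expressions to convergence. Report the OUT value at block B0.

Answer: {c*f}

Trace:
Converged values:
  B0: | IN={} | OUT={c*f}
  B1: | IN={c*f} | OUT={}
  B2: | IN={} | OUT={}
  B3: | IN={} | OUT={}
  B4: | IN={} | OUT={d-f}
  B5: | IN={d-f} | OUT={}
  B6: | IN={} | OUT={}

B0 is the boundary node: IN[B0] = {}
Applying B0's transfer function to that IN value gives OUT[B0] (row B0 above).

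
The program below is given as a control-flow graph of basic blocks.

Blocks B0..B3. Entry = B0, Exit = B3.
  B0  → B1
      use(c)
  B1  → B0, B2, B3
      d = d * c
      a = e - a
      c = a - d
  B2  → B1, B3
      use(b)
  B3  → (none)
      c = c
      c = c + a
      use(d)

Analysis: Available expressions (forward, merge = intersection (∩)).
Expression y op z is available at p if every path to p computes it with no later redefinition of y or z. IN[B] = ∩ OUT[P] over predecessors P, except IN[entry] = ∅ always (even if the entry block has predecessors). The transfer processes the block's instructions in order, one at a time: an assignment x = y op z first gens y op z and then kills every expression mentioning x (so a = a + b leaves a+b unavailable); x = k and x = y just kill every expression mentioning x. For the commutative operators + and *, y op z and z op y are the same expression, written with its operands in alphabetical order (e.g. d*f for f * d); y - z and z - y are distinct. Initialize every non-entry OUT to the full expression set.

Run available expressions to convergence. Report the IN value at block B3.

Converged values:
  B0:  IN={}  OUT={}
  B1:  IN={}  OUT={a-d}
  B2:  IN={a-d}  OUT={a-d}
  B3:  IN={a-d}  OUT={a-d}

Merge at B3: IN[B3] = OUT[B1] ∩ OUT[B2] = {a-d}

Answer: {a-d}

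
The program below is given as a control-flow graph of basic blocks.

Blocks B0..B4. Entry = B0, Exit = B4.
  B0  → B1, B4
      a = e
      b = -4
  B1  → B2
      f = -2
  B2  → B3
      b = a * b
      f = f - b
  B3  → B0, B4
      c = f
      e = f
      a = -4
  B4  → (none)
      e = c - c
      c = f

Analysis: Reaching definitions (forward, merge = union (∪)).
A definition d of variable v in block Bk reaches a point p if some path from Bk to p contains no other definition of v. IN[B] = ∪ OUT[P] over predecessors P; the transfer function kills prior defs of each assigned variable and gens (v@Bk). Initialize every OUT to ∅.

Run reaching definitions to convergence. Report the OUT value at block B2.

Answer: {a@B0, b@B2, c@B3, e@B3, f@B2}

Working:
Per-block solution:
  B0:   IN={a@B3, b@B2, c@B3, e@B3, f@B2}   OUT={a@B0, b@B0, c@B3, e@B3, f@B2}
  B1:   IN={a@B0, b@B0, c@B3, e@B3, f@B2}   OUT={a@B0, b@B0, c@B3, e@B3, f@B1}
  B2:   IN={a@B0, b@B0, c@B3, e@B3, f@B1}   OUT={a@B0, b@B2, c@B3, e@B3, f@B2}
  B3:   IN={a@B0, b@B2, c@B3, e@B3, f@B2}   OUT={a@B3, b@B2, c@B3, e@B3, f@B2}
  B4:   IN={a@B0, a@B3, b@B0, b@B2, c@B3, e@B3, f@B2}   OUT={a@B0, a@B3, b@B0, b@B2, c@B4, e@B4, f@B2}

Merge at B2: IN[B2] = OUT[B1] = {a@B0, b@B0, c@B3, e@B3, f@B1}
Applying B2's transfer function to that IN value gives OUT[B2] (row B2 above).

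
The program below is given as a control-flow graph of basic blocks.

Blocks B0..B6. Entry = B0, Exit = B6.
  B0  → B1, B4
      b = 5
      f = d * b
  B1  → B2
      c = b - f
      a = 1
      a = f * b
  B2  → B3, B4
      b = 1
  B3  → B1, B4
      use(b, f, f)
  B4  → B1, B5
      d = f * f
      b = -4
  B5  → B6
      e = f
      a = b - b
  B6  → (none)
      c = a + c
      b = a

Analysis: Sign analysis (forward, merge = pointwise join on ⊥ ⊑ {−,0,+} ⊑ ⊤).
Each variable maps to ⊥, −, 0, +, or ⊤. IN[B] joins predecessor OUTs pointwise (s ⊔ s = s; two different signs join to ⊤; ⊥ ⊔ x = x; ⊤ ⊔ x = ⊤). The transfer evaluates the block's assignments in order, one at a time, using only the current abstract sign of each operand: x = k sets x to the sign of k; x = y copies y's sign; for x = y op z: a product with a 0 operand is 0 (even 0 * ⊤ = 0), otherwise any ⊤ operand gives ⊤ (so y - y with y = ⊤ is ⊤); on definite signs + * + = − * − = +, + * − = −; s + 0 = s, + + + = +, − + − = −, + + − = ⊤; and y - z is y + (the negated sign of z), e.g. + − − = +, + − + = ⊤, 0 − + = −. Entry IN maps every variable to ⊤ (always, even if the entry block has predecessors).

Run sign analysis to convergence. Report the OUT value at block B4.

Answer: {a: ⊤, b: -, c: ⊤, d: ⊤, e: ⊤, f: ⊤}

Derivation:
Converged values:
  B0:  IN=(all ⊤)  OUT={b:+; rest ⊤}
  B1:  IN=(all ⊤)  OUT=(all ⊤)
  B2:  IN=(all ⊤)  OUT={b:+; rest ⊤}
  B3:  IN={b:+; rest ⊤}  OUT={b:+; rest ⊤}
  B4:  IN={b:+; rest ⊤}  OUT={b:-; rest ⊤}
  B5:  IN={b:-; rest ⊤}  OUT={b:-; rest ⊤}
  B6:  IN={b:-; rest ⊤}  OUT=(all ⊤)

Merge at B4: IN[B4] = OUT[B0] ⊔ OUT[B2] ⊔ OUT[B3] = {a: ⊤, b: +, c: ⊤, d: ⊤, e: ⊤, f: ⊤}
Applying B4's transfer function to that IN value gives OUT[B4] (row B4 above).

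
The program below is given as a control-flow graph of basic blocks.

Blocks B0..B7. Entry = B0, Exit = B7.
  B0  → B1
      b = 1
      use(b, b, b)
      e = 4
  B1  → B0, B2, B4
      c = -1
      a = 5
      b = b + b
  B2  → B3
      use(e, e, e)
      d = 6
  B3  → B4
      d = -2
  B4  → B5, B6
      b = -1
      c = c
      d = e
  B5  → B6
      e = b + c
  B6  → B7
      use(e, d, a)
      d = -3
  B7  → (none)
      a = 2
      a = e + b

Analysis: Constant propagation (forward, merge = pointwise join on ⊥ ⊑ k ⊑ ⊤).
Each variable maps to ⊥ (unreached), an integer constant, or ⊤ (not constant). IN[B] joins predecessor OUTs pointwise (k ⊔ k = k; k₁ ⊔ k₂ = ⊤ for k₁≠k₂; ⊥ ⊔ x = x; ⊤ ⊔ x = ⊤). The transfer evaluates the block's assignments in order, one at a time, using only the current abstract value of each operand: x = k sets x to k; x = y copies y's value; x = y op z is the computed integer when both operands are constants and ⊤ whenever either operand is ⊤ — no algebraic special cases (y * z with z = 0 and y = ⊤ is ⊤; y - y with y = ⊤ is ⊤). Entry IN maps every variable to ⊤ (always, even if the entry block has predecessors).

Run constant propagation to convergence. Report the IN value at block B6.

Answer: {a: 5, b: -1, c: -1, d: 4, e: ⊤, f: ⊤}

Working:
Converged values:
  B0: | IN=(all ⊤) | OUT={b:1, e:4; rest ⊤}
  B1: | IN={b:1, e:4; rest ⊤} | OUT={a:5, b:2, c:-1, e:4; rest ⊤}
  B2: | IN={a:5, b:2, c:-1, e:4; rest ⊤} | OUT={a:5, b:2, c:-1, d:6, e:4; rest ⊤}
  B3: | IN={a:5, b:2, c:-1, d:6, e:4; rest ⊤} | OUT={a:5, b:2, c:-1, d:-2, e:4; rest ⊤}
  B4: | IN={a:5, b:2, c:-1, e:4; rest ⊤} | OUT={a:5, b:-1, c:-1, d:4, e:4; rest ⊤}
  B5: | IN={a:5, b:-1, c:-1, d:4, e:4; rest ⊤} | OUT={a:5, b:-1, c:-1, d:4, e:-2; rest ⊤}
  B6: | IN={a:5, b:-1, c:-1, d:4; rest ⊤} | OUT={a:5, b:-1, c:-1, d:-3; rest ⊤}
  B7: | IN={a:5, b:-1, c:-1, d:-3; rest ⊤} | OUT={b:-1, c:-1, d:-3; rest ⊤}

Merge at B6: IN[B6] = OUT[B4] ⊔ OUT[B5] = {a: 5, b: -1, c: -1, d: 4, e: ⊤, f: ⊤}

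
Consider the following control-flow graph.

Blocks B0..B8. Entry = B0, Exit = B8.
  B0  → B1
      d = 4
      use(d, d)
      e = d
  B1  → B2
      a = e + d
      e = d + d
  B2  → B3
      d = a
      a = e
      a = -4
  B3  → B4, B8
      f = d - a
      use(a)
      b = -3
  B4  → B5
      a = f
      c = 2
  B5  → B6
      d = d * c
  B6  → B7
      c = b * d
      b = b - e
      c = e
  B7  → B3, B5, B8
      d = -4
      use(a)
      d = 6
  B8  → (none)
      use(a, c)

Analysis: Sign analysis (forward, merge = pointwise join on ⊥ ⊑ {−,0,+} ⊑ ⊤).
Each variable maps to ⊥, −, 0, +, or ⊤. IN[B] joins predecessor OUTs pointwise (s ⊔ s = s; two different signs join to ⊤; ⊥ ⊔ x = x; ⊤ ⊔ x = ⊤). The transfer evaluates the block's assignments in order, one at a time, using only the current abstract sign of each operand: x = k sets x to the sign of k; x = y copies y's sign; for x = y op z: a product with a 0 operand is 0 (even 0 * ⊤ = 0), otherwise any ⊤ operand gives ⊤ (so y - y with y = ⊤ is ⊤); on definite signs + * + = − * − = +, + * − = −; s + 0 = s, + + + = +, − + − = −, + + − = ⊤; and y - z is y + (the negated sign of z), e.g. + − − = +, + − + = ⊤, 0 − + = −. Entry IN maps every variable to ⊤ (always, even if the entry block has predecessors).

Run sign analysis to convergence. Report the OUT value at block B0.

Converged values:
  B0:   IN=(all ⊤)   OUT={d:+, e:+; rest ⊤}
  B1:   IN={d:+, e:+; rest ⊤}   OUT={a:+, d:+, e:+; rest ⊤}
  B2:   IN={a:+, d:+, e:+; rest ⊤}   OUT={a:-, d:+, e:+; rest ⊤}
  B3:   IN={d:+, e:+; rest ⊤}   OUT={b:-, d:+, e:+; rest ⊤}
  B4:   IN={b:-, d:+, e:+; rest ⊤}   OUT={b:-, c:+, d:+, e:+; rest ⊤}
  B5:   IN={b:-, c:+, d:+, e:+; rest ⊤}   OUT={b:-, c:+, d:+, e:+; rest ⊤}
  B6:   IN={b:-, c:+, d:+, e:+; rest ⊤}   OUT={b:-, c:+, d:+, e:+; rest ⊤}
  B7:   IN={b:-, c:+, d:+, e:+; rest ⊤}   OUT={b:-, c:+, d:+, e:+; rest ⊤}
  B8:   IN={b:-, d:+, e:+; rest ⊤}   OUT={b:-, d:+, e:+; rest ⊤}

B0 is the boundary node: IN[B0] = {a: ⊤, b: ⊤, c: ⊤, d: ⊤, e: ⊤, f: ⊤}
Applying B0's transfer function to that IN value gives OUT[B0] (row B0 above).

Answer: {a: ⊤, b: ⊤, c: ⊤, d: +, e: +, f: ⊤}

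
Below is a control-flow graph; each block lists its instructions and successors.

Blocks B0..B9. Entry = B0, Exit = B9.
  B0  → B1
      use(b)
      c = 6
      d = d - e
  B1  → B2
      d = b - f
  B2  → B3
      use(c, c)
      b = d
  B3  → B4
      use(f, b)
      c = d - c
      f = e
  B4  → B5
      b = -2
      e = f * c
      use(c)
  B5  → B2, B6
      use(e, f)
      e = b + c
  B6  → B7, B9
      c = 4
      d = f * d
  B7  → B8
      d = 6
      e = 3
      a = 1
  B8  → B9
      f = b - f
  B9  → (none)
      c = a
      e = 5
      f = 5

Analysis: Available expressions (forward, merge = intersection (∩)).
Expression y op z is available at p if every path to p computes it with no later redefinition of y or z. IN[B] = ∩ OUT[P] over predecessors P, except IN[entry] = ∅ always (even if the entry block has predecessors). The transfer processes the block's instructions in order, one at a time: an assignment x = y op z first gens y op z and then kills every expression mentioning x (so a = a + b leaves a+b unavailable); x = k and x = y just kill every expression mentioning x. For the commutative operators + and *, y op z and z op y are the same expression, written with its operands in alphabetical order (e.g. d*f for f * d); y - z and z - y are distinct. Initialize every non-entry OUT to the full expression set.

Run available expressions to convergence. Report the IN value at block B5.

Fixpoint table:
  B0:   IN={}   OUT={}
  B1:   IN={}   OUT={b-f}
  B2:   IN={}   OUT={}
  B3:   IN={}   OUT={}
  B4:   IN={}   OUT={c*f}
  B5:   IN={c*f}   OUT={b+c, c*f}
  B6:   IN={b+c, c*f}   OUT={}
  B7:   IN={}   OUT={}
  B8:   IN={}   OUT={}
  B9:   IN={}   OUT={}

Merge at B5: IN[B5] = OUT[B4] = {c*f}

Answer: {c*f}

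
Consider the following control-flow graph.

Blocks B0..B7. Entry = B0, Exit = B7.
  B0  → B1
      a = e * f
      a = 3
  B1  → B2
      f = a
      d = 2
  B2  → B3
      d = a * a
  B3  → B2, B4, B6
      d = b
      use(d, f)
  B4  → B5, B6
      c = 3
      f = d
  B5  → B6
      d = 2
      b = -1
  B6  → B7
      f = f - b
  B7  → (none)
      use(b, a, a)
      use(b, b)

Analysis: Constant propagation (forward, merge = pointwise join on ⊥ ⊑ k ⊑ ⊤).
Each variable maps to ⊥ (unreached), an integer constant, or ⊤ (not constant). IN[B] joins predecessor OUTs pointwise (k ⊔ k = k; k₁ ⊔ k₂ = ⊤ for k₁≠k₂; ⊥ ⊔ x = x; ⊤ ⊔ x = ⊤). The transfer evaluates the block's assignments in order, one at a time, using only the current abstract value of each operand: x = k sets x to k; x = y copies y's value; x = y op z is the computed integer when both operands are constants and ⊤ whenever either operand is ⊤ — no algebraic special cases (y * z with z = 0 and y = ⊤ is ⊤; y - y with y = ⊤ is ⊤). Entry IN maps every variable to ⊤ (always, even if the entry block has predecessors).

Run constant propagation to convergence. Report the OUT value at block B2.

Answer: {a: 3, b: ⊤, c: ⊤, d: 9, e: ⊤, f: 3}

Trace:
Per-block solution:
  B0:   IN=(all ⊤)   OUT={a:3; rest ⊤}
  B1:   IN={a:3; rest ⊤}   OUT={a:3, d:2, f:3; rest ⊤}
  B2:   IN={a:3, f:3; rest ⊤}   OUT={a:3, d:9, f:3; rest ⊤}
  B3:   IN={a:3, d:9, f:3; rest ⊤}   OUT={a:3, f:3; rest ⊤}
  B4:   IN={a:3, f:3; rest ⊤}   OUT={a:3, c:3; rest ⊤}
  B5:   IN={a:3, c:3; rest ⊤}   OUT={a:3, b:-1, c:3, d:2; rest ⊤}
  B6:   IN={a:3; rest ⊤}   OUT={a:3; rest ⊤}
  B7:   IN={a:3; rest ⊤}   OUT={a:3; rest ⊤}

Merge at B2: IN[B2] = OUT[B1] ⊔ OUT[B3] = {a: 3, b: ⊤, c: ⊤, d: ⊤, e: ⊤, f: 3}
Applying B2's transfer function to that IN value gives OUT[B2] (row B2 above).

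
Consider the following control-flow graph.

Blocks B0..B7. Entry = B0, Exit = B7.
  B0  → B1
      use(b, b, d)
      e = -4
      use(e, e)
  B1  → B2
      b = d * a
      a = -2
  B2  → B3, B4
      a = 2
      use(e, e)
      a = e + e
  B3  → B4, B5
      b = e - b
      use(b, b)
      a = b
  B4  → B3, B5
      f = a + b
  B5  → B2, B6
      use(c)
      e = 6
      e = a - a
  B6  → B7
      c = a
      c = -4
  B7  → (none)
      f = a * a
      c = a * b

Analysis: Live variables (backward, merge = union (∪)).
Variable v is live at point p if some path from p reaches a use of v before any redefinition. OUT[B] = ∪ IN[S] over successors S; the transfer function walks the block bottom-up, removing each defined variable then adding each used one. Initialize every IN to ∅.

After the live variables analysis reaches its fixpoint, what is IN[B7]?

Answer: {a, b}

Working:
Converged values:
  B0:  IN={a, b, c, d}  OUT={a, c, d, e}
  B1:  IN={a, c, d, e}  OUT={b, c, e}
  B2:  IN={b, c, e}  OUT={a, b, c, e}
  B3:  IN={b, c, e}  OUT={a, b, c, e}
  B4:  IN={a, b, c, e}  OUT={a, b, c, e}
  B5:  IN={a, b, c}  OUT={a, b, c, e}
  B6:  IN={a, b}  OUT={a, b}
  B7:  IN={a, b}  OUT={}

B7 is the boundary node: OUT[B7] = {}
Applying B7's transfer function to that OUT value gives IN[B7] (row B7 above).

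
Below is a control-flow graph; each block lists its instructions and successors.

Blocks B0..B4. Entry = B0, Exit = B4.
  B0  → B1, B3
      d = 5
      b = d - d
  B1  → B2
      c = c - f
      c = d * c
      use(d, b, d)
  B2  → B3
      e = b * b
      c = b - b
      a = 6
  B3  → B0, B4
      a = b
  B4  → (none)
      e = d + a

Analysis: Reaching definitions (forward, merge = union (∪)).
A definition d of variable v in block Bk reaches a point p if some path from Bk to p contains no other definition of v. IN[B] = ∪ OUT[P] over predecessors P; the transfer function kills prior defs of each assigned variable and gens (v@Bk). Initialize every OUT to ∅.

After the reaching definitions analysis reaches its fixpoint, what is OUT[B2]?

Answer: {a@B2, b@B0, c@B2, d@B0, e@B2}

Working:
Converged values:
  B0:  IN={a@B3, b@B0, c@B2, d@B0, e@B2}  OUT={a@B3, b@B0, c@B2, d@B0, e@B2}
  B1:  IN={a@B3, b@B0, c@B2, d@B0, e@B2}  OUT={a@B3, b@B0, c@B1, d@B0, e@B2}
  B2:  IN={a@B3, b@B0, c@B1, d@B0, e@B2}  OUT={a@B2, b@B0, c@B2, d@B0, e@B2}
  B3:  IN={a@B2, a@B3, b@B0, c@B2, d@B0, e@B2}  OUT={a@B3, b@B0, c@B2, d@B0, e@B2}
  B4:  IN={a@B3, b@B0, c@B2, d@B0, e@B2}  OUT={a@B3, b@B0, c@B2, d@B0, e@B4}

Merge at B2: IN[B2] = OUT[B1] = {a@B3, b@B0, c@B1, d@B0, e@B2}
Applying B2's transfer function to that IN value gives OUT[B2] (row B2 above).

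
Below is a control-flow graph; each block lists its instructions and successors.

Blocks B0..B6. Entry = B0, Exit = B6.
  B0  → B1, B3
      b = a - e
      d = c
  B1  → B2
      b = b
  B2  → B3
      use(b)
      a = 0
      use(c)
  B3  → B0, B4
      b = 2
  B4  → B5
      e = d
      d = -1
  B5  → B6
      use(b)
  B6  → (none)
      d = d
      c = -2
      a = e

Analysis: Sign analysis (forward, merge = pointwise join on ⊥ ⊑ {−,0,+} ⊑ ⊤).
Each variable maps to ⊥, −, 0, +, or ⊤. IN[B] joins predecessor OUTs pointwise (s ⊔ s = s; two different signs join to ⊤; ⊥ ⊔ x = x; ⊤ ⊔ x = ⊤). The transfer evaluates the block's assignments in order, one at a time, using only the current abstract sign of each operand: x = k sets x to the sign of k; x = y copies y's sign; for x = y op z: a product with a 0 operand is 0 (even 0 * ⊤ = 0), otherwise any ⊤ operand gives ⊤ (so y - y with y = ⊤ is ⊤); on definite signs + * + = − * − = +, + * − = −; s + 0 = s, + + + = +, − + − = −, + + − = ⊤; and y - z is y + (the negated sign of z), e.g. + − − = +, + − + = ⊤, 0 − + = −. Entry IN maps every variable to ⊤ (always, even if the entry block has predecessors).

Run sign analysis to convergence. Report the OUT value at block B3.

Per-block solution:
  B0:  IN=(all ⊤)  OUT=(all ⊤)
  B1:  IN=(all ⊤)  OUT=(all ⊤)
  B2:  IN=(all ⊤)  OUT={a:0; rest ⊤}
  B3:  IN=(all ⊤)  OUT={b:+; rest ⊤}
  B4:  IN={b:+; rest ⊤}  OUT={b:+, d:-; rest ⊤}
  B5:  IN={b:+, d:-; rest ⊤}  OUT={b:+, d:-; rest ⊤}
  B6:  IN={b:+, d:-; rest ⊤}  OUT={b:+, c:-, d:-; rest ⊤}

Merge at B3: IN[B3] = OUT[B0] ⊔ OUT[B2] = {a: ⊤, b: ⊤, c: ⊤, d: ⊤, e: ⊤, f: ⊤}
Applying B3's transfer function to that IN value gives OUT[B3] (row B3 above).

Answer: {a: ⊤, b: +, c: ⊤, d: ⊤, e: ⊤, f: ⊤}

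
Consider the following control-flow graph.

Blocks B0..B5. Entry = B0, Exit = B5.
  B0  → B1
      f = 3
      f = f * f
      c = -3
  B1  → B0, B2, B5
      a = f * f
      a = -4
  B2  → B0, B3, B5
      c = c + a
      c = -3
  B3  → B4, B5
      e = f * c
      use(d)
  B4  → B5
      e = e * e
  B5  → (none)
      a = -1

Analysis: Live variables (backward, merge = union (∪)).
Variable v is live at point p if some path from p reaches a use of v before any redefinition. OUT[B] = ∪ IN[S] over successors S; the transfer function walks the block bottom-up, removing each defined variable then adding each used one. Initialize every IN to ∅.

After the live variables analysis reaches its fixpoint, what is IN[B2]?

Answer: {a, c, d, f}

Derivation:
Fixpoint table:
  B0:   IN={d}   OUT={c, d, f}
  B1:   IN={c, d, f}   OUT={a, c, d, f}
  B2:   IN={a, c, d, f}   OUT={c, d, f}
  B3:   IN={c, d, f}   OUT={e}
  B4:   IN={e}   OUT={}
  B5:   IN={}   OUT={}

Merge at B2: OUT[B2] = IN[B0] ⊔ IN[B3] ⊔ IN[B5] = {c, d, f}
Applying B2's transfer function to that OUT value gives IN[B2] (row B2 above).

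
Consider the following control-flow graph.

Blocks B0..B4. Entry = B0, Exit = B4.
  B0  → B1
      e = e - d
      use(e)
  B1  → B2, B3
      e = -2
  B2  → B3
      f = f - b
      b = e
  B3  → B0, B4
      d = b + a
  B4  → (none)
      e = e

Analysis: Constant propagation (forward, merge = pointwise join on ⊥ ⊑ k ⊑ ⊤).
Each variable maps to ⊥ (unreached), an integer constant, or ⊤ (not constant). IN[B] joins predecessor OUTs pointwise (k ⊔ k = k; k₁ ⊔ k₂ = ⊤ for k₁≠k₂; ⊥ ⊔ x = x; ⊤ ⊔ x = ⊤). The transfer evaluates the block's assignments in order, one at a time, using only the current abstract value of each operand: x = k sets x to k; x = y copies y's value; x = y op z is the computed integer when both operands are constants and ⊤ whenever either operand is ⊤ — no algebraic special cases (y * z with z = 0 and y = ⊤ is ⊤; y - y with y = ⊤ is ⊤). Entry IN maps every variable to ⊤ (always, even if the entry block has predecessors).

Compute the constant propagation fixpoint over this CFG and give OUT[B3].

Answer: {a: ⊤, b: ⊤, c: ⊤, d: ⊤, e: -2, f: ⊤}

Trace:
Converged values:
  B0: | IN=(all ⊤) | OUT=(all ⊤)
  B1: | IN=(all ⊤) | OUT={e:-2; rest ⊤}
  B2: | IN={e:-2; rest ⊤} | OUT={b:-2, e:-2; rest ⊤}
  B3: | IN={e:-2; rest ⊤} | OUT={e:-2; rest ⊤}
  B4: | IN={e:-2; rest ⊤} | OUT={e:-2; rest ⊤}

Merge at B3: IN[B3] = OUT[B1] ⊔ OUT[B2] = {a: ⊤, b: ⊤, c: ⊤, d: ⊤, e: -2, f: ⊤}
Applying B3's transfer function to that IN value gives OUT[B3] (row B3 above).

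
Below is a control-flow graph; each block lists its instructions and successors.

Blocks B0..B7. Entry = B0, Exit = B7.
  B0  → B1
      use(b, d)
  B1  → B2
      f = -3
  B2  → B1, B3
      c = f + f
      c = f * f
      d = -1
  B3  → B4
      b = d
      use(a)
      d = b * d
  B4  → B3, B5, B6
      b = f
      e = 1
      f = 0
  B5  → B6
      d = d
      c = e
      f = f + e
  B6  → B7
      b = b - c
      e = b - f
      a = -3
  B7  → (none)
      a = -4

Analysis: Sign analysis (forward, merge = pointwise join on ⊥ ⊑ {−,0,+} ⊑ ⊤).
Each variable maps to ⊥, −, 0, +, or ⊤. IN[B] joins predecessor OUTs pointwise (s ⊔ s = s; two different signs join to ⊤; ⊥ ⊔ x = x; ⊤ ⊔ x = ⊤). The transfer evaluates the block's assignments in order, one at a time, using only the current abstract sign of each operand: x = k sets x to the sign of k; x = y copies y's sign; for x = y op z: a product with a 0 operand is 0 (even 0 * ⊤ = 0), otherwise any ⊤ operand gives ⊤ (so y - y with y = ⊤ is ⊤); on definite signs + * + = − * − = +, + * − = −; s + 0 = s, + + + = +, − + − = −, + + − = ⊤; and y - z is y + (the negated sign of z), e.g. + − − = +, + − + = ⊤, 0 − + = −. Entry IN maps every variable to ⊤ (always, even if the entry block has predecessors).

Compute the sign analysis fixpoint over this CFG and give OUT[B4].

Answer: {a: ⊤, b: ⊤, c: +, d: ⊤, e: +, f: 0}

Working:
Fixpoint table:
  B0:  IN=(all ⊤)  OUT=(all ⊤)
  B1:  IN=(all ⊤)  OUT={f:-; rest ⊤}
  B2:  IN={f:-; rest ⊤}  OUT={c:+, d:-, f:-; rest ⊤}
  B3:  IN={c:+; rest ⊤}  OUT={c:+; rest ⊤}
  B4:  IN={c:+; rest ⊤}  OUT={c:+, e:+, f:0; rest ⊤}
  B5:  IN={c:+, e:+, f:0; rest ⊤}  OUT={c:+, e:+, f:+; rest ⊤}
  B6:  IN={c:+, e:+; rest ⊤}  OUT={a:-, c:+; rest ⊤}
  B7:  IN={a:-, c:+; rest ⊤}  OUT={a:-, c:+; rest ⊤}

Merge at B4: IN[B4] = OUT[B3] = {a: ⊤, b: ⊤, c: +, d: ⊤, e: ⊤, f: ⊤}
Applying B4's transfer function to that IN value gives OUT[B4] (row B4 above).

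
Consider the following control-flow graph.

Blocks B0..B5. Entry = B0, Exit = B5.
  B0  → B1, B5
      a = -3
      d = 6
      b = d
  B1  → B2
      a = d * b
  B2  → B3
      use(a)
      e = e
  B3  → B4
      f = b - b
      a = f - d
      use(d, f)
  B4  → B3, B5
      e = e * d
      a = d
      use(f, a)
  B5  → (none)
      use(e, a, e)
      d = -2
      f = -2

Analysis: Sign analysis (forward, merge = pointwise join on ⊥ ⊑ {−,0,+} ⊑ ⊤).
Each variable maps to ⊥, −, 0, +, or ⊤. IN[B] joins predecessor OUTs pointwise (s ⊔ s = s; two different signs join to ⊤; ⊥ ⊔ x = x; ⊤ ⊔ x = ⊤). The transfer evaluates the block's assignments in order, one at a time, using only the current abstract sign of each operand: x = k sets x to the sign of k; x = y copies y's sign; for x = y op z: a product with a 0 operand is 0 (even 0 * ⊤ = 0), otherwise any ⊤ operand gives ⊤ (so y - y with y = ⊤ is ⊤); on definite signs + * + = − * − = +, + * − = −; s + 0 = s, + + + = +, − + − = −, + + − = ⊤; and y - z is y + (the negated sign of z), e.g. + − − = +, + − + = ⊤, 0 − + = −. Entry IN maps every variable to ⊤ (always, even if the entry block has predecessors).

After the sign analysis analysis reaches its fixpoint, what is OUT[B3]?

Answer: {a: ⊤, b: +, c: ⊤, d: +, e: ⊤, f: ⊤}

Working:
Per-block solution:
  B0:  IN=(all ⊤)  OUT={a:-, b:+, d:+; rest ⊤}
  B1:  IN={a:-, b:+, d:+; rest ⊤}  OUT={a:+, b:+, d:+; rest ⊤}
  B2:  IN={a:+, b:+, d:+; rest ⊤}  OUT={a:+, b:+, d:+; rest ⊤}
  B3:  IN={a:+, b:+, d:+; rest ⊤}  OUT={b:+, d:+; rest ⊤}
  B4:  IN={b:+, d:+; rest ⊤}  OUT={a:+, b:+, d:+; rest ⊤}
  B5:  IN={b:+, d:+; rest ⊤}  OUT={b:+, d:-, f:-; rest ⊤}

Merge at B3: IN[B3] = OUT[B2] ⊔ OUT[B4] = {a: +, b: +, c: ⊤, d: +, e: ⊤, f: ⊤}
Applying B3's transfer function to that IN value gives OUT[B3] (row B3 above).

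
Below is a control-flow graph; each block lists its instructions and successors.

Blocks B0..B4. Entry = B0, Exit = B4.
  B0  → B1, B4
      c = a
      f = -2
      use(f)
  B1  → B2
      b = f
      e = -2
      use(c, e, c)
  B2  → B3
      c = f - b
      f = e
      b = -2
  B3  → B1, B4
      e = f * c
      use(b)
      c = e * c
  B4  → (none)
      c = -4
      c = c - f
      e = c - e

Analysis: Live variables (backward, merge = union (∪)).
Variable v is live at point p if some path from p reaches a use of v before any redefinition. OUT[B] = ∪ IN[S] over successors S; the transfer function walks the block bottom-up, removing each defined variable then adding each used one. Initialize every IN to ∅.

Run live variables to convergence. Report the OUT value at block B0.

Converged values:
  B0:   IN={a, e}   OUT={c, e, f}
  B1:   IN={c, f}   OUT={b, e, f}
  B2:   IN={b, e, f}   OUT={b, c, f}
  B3:   IN={b, c, f}   OUT={c, e, f}
  B4:   IN={e, f}   OUT={}

Merge at B0: OUT[B0] = IN[B1] ⊔ IN[B4] = {c, e, f}

Answer: {c, e, f}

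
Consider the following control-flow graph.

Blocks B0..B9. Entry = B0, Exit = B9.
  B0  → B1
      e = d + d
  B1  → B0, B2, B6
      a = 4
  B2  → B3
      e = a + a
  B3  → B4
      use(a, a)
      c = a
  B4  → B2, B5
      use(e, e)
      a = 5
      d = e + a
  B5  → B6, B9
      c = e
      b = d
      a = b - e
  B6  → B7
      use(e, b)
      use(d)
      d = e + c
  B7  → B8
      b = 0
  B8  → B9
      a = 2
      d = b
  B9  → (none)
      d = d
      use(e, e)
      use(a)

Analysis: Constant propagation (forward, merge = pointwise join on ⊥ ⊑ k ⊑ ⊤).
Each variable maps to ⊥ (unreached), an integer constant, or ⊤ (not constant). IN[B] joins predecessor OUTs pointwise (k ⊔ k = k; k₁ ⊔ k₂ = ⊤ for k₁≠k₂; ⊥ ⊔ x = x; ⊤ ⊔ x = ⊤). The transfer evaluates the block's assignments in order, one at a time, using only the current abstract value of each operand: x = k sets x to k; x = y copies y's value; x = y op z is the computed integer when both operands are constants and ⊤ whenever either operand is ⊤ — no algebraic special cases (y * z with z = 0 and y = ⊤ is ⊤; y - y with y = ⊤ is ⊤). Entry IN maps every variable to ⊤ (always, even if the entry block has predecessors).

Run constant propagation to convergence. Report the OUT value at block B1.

Answer: {a: 4, b: ⊤, c: ⊤, d: ⊤, e: ⊤, f: ⊤}

Derivation:
Converged values:
  B0: | IN=(all ⊤) | OUT=(all ⊤)
  B1: | IN=(all ⊤) | OUT={a:4; rest ⊤}
  B2: | IN=(all ⊤) | OUT=(all ⊤)
  B3: | IN=(all ⊤) | OUT=(all ⊤)
  B4: | IN=(all ⊤) | OUT={a:5; rest ⊤}
  B5: | IN={a:5; rest ⊤} | OUT=(all ⊤)
  B6: | IN=(all ⊤) | OUT=(all ⊤)
  B7: | IN=(all ⊤) | OUT={b:0; rest ⊤}
  B8: | IN={b:0; rest ⊤} | OUT={a:2, b:0, d:0; rest ⊤}
  B9: | IN=(all ⊤) | OUT=(all ⊤)

Merge at B1: IN[B1] = OUT[B0] = {a: ⊤, b: ⊤, c: ⊤, d: ⊤, e: ⊤, f: ⊤}
Applying B1's transfer function to that IN value gives OUT[B1] (row B1 above).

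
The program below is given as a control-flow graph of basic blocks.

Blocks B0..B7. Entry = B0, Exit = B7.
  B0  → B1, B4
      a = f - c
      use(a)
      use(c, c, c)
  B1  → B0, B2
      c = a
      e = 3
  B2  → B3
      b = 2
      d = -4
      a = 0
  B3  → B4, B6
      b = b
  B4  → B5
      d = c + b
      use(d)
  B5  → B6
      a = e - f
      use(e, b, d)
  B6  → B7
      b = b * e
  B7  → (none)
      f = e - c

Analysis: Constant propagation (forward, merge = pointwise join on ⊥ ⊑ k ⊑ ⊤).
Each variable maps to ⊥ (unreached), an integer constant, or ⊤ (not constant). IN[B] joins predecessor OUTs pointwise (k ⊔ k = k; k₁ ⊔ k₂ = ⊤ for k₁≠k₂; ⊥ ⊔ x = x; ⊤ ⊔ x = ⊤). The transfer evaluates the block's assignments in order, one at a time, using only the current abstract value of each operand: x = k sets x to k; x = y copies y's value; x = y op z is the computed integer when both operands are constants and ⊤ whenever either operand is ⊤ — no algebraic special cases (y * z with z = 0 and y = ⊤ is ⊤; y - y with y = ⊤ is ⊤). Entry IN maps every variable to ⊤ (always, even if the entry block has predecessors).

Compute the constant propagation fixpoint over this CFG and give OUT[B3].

Answer: {a: 0, b: 2, c: ⊤, d: -4, e: 3, f: ⊤}

Working:
Fixpoint table:
  B0:  IN=(all ⊤)  OUT=(all ⊤)
  B1:  IN=(all ⊤)  OUT={e:3; rest ⊤}
  B2:  IN={e:3; rest ⊤}  OUT={a:0, b:2, d:-4, e:3; rest ⊤}
  B3:  IN={a:0, b:2, d:-4, e:3; rest ⊤}  OUT={a:0, b:2, d:-4, e:3; rest ⊤}
  B4:  IN=(all ⊤)  OUT=(all ⊤)
  B5:  IN=(all ⊤)  OUT=(all ⊤)
  B6:  IN=(all ⊤)  OUT=(all ⊤)
  B7:  IN=(all ⊤)  OUT=(all ⊤)

Merge at B3: IN[B3] = OUT[B2] = {a: 0, b: 2, c: ⊤, d: -4, e: 3, f: ⊤}
Applying B3's transfer function to that IN value gives OUT[B3] (row B3 above).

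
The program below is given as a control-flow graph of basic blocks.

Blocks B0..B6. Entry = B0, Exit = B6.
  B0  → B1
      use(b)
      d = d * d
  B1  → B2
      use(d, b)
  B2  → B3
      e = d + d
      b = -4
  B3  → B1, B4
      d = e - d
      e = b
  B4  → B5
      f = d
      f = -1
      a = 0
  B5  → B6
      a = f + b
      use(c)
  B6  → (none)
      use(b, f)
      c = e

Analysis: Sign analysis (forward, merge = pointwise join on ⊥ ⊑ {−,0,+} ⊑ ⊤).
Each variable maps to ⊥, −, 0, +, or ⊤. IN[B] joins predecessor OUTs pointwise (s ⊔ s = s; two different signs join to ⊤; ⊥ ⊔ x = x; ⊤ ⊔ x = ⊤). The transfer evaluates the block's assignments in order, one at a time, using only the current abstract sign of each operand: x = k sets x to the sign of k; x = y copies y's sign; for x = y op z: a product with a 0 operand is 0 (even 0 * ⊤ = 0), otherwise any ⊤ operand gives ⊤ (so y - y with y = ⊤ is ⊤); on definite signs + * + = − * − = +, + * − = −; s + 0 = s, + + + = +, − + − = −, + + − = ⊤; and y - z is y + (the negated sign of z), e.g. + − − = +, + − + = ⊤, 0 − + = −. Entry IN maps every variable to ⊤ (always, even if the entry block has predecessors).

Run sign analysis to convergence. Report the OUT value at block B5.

Fixpoint table:
  B0:   IN=(all ⊤)   OUT=(all ⊤)
  B1:   IN=(all ⊤)   OUT=(all ⊤)
  B2:   IN=(all ⊤)   OUT={b:-; rest ⊤}
  B3:   IN={b:-; rest ⊤}   OUT={b:-, e:-; rest ⊤}
  B4:   IN={b:-, e:-; rest ⊤}   OUT={a:0, b:-, e:-, f:-; rest ⊤}
  B5:   IN={a:0, b:-, e:-, f:-; rest ⊤}   OUT={a:-, b:-, e:-, f:-; rest ⊤}
  B6:   IN={a:-, b:-, e:-, f:-; rest ⊤}   OUT={a:-, b:-, c:-, e:-, f:-; rest ⊤}

Merge at B5: IN[B5] = OUT[B4] = {a: 0, b: -, c: ⊤, d: ⊤, e: -, f: -}
Applying B5's transfer function to that IN value gives OUT[B5] (row B5 above).

Answer: {a: -, b: -, c: ⊤, d: ⊤, e: -, f: -}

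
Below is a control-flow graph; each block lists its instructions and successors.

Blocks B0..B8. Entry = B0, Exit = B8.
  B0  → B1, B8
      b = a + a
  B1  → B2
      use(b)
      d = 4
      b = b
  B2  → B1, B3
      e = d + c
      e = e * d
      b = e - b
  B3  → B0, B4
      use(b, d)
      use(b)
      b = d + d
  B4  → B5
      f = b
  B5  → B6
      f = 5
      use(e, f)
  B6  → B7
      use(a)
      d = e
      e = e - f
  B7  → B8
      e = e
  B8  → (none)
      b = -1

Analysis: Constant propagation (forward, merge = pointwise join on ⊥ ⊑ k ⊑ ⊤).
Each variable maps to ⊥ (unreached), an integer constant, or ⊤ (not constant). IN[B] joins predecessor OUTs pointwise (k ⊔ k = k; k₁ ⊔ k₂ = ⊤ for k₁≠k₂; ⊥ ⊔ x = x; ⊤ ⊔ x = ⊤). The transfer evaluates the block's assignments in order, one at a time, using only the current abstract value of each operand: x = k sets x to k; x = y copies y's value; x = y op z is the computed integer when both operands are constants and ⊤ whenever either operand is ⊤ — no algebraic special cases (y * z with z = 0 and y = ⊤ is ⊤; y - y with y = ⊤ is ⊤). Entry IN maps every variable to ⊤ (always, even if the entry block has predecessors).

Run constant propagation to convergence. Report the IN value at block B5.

Fixpoint table:
  B0:  IN=(all ⊤)  OUT=(all ⊤)
  B1:  IN=(all ⊤)  OUT={d:4; rest ⊤}
  B2:  IN={d:4; rest ⊤}  OUT={d:4; rest ⊤}
  B3:  IN={d:4; rest ⊤}  OUT={b:8, d:4; rest ⊤}
  B4:  IN={b:8, d:4; rest ⊤}  OUT={b:8, d:4, f:8; rest ⊤}
  B5:  IN={b:8, d:4, f:8; rest ⊤}  OUT={b:8, d:4, f:5; rest ⊤}
  B6:  IN={b:8, d:4, f:5; rest ⊤}  OUT={b:8, f:5; rest ⊤}
  B7:  IN={b:8, f:5; rest ⊤}  OUT={b:8, f:5; rest ⊤}
  B8:  IN=(all ⊤)  OUT={b:-1; rest ⊤}

Merge at B5: IN[B5] = OUT[B4] = {a: ⊤, b: 8, c: ⊤, d: 4, e: ⊤, f: 8}

Answer: {a: ⊤, b: 8, c: ⊤, d: 4, e: ⊤, f: 8}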